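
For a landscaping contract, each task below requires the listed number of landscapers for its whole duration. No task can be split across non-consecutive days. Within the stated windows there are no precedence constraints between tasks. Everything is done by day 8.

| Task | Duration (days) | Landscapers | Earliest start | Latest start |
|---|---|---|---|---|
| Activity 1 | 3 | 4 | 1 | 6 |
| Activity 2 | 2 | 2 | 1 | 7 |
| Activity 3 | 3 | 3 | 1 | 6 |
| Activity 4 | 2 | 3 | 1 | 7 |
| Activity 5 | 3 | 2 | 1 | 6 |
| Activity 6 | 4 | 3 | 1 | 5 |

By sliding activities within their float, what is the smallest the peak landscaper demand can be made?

7

Early-start (Activity 1@1, Activity 2@1, Activity 3@1, Activity 4@1, Activity 5@1, Activity 6@1) gives peak 17: d1:17  d2:17  d3:12  d4:3  d5:0  d6:0  d7:0  d8:0.
Shift Activity 2→4, Activity 4→7, Activity 5→4, Activity 6→4.
Schedule Activity 1@1, Activity 2@4, Activity 3@1, Activity 4@7, Activity 5@4, Activity 6@4: d1:7  d2:7  d3:7  d4:7  d5:7  d6:5  d7:6  d8:3 — peak 7.
Total landscaper-days = 49 over 8 days ⇒ peak ≥ ⌈49/8⌉ = 7, so 7 is optimal.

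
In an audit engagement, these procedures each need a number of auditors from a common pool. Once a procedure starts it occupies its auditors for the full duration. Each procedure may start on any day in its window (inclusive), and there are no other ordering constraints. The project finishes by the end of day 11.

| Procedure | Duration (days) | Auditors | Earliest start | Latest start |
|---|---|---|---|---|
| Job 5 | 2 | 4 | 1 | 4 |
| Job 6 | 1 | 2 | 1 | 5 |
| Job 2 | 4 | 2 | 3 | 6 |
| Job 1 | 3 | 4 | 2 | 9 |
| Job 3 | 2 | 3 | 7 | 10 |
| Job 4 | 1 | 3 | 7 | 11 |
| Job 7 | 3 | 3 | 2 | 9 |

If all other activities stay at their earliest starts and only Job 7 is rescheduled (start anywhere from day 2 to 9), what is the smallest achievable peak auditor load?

Job 7@2: d1:6  d2:11  d3:9  d4:9  d5:2  d6:2  d7:6  d8:3  d9:0  d10:0  d11:0 → peak 11
Job 7@3: d1:6  d2:8  d3:9  d4:9  d5:5  d6:2  d7:6  d8:3  d9:0  d10:0  d11:0 → peak 9
Job 7@4: d1:6  d2:8  d3:6  d4:9  d5:5  d6:5  d7:6  d8:3  d9:0  d10:0  d11:0 → peak 9
Job 7@5: d1:6  d2:8  d3:6  d4:6  d5:5  d6:5  d7:9  d8:3  d9:0  d10:0  d11:0 → peak 9
Job 7@6: d1:6  d2:8  d3:6  d4:6  d5:2  d6:5  d7:9  d8:6  d9:0  d10:0  d11:0 → peak 9
Job 7@7: d1:6  d2:8  d3:6  d4:6  d5:2  d6:2  d7:9  d8:6  d9:3  d10:0  d11:0 → peak 9
Job 7@8: d1:6  d2:8  d3:6  d4:6  d5:2  d6:2  d7:6  d8:6  d9:3  d10:3  d11:0 → peak 8
Job 7@9: d1:6  d2:8  d3:6  d4:6  d5:2  d6:2  d7:6  d8:3  d9:3  d10:3  d11:3 → peak 8
Best is Job 7@8, peak 8.

8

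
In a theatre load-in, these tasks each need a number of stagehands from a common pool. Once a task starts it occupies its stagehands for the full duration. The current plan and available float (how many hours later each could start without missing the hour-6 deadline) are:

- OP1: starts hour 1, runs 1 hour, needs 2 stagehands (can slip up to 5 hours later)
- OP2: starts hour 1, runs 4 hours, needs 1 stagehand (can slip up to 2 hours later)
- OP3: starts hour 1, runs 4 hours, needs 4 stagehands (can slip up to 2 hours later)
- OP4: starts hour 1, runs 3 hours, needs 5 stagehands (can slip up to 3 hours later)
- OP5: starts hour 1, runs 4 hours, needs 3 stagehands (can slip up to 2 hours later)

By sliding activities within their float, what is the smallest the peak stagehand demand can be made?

13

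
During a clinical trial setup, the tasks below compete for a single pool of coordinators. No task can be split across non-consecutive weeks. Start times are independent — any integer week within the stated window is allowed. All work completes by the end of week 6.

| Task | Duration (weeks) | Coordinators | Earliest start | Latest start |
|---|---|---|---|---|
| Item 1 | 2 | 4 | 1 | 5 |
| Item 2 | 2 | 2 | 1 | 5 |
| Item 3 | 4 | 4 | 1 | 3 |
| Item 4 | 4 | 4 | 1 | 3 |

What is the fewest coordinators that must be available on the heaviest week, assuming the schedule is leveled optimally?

Early-start (Item 1@1, Item 2@1, Item 3@1, Item 4@1) gives peak 14: w1:14  w2:14  w3:8  w4:8  w5:0  w6:0.
Shift Item 3→3, Item 4→3.
Schedule Item 1@1, Item 2@1, Item 3@3, Item 4@3: w1:6  w2:6  w3:8  w4:8  w5:8  w6:8 — peak 8.
Total coordinator-weeks = 44 over 6 weeks ⇒ peak ≥ ⌈44/6⌉ = 8, so 8 is optimal.

8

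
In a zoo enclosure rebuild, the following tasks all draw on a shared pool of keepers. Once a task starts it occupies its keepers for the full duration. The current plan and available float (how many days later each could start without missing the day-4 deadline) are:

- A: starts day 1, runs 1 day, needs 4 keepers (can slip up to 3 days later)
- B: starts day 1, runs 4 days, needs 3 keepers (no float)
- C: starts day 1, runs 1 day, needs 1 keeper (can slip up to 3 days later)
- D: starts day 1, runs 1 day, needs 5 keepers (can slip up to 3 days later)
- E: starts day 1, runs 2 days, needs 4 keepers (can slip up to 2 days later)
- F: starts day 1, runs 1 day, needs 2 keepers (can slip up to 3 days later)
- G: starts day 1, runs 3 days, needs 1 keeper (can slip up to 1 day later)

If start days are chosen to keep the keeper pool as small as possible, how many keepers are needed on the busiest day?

9

Early-start (A@1, B@1, C@1, D@1, E@1, F@1, G@1) gives peak 20: d1:20  d2:8  d3:4  d4:3.
Shift D→2, E→3, F→4.
Schedule A@1, B@1, C@1, D@2, E@3, F@4, G@1: d1:9  d2:9  d3:8  d4:9 — peak 9.
Total keeper-days = 35 over 4 days ⇒ peak ≥ ⌈35/4⌉ = 9, so 9 is optimal.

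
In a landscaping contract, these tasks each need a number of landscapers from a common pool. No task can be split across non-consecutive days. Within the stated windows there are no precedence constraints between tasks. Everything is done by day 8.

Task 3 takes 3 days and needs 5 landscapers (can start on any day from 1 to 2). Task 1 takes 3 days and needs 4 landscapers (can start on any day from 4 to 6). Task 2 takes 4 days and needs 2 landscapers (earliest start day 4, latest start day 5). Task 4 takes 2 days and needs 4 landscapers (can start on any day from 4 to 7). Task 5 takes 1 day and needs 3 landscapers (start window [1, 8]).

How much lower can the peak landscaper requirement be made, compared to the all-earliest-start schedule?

3

Early-start peak: d1:8  d2:5  d3:5  d4:10  d5:10  d6:6  d7:2  d8:0 ⇒ 10.
Leveled (Task 3@1, Task 1@4, Task 2@4, Task 4@7, Task 5@8): d1:5  d2:5  d3:5  d4:6  d5:6  d6:6  d7:6  d8:7 ⇒ 7.
Reduction 10 − 7 = 3.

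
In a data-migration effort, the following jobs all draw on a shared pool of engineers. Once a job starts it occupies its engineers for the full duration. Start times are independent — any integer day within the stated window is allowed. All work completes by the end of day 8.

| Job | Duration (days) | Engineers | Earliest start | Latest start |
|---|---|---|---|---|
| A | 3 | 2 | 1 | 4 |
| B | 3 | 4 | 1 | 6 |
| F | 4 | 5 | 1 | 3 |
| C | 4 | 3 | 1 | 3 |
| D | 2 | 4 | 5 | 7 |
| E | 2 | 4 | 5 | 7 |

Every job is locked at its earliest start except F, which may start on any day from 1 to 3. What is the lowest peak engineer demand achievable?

14

F@1: d1:14  d2:14  d3:14  d4:8  d5:8  d6:8  d7:0  d8:0 → peak 14
F@2: d1:9  d2:14  d3:14  d4:8  d5:13  d6:8  d7:0  d8:0 → peak 14
F@3: d1:9  d2:9  d3:14  d4:8  d5:13  d6:13  d7:0  d8:0 → peak 14
Best is F@1, peak 14.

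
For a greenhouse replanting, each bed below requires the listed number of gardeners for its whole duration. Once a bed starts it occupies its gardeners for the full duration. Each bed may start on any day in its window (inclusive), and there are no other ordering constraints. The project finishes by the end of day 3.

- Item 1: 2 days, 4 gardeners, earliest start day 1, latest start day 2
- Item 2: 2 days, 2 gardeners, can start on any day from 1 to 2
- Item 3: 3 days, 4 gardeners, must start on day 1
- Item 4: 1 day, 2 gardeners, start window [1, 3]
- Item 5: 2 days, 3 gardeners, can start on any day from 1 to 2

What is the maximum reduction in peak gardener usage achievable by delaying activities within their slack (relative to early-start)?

2

Early-start peak: d1:15  d2:13  d3:4 ⇒ 15.
Leveled (Item 1@1, Item 2@1, Item 3@1, Item 4@1, Item 5@2): d1:12  d2:13  d3:7 ⇒ 13.
Reduction 15 − 13 = 2.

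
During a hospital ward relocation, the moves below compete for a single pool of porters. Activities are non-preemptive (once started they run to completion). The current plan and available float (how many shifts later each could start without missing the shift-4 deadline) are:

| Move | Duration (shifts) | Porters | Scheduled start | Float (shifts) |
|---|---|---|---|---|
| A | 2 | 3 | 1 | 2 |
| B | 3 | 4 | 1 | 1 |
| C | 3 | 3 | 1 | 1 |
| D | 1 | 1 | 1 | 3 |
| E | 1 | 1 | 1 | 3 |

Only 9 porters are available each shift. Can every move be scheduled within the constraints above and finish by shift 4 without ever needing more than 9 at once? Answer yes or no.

The minimum achievable peak is 10; 9 < 10, so no feasible schedule stays within the cap.

no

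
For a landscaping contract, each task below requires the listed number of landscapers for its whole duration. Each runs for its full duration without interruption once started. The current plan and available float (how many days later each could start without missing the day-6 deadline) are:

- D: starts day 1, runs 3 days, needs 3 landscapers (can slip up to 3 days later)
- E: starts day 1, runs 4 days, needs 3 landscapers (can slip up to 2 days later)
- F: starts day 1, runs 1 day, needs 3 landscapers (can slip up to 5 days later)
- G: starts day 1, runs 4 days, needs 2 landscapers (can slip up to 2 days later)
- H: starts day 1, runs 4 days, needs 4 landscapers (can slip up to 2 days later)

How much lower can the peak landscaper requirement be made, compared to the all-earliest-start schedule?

3

Early-start peak: d1:15  d2:12  d3:12  d4:9  d5:0  d6:0 ⇒ 15.
Leveled (D@1, E@1, F@1, G@1, H@2): d1:11  d2:12  d3:12  d4:9  d5:4  d6:0 ⇒ 12.
Reduction 15 − 12 = 3.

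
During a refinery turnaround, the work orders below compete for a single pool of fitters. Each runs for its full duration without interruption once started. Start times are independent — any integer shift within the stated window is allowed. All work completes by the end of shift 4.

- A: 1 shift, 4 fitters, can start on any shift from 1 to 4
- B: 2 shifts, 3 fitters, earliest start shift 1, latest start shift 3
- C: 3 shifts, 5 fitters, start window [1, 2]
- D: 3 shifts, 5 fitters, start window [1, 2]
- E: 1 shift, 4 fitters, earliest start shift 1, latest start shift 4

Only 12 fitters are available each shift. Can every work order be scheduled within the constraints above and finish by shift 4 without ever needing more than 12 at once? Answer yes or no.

no

The minimum achievable peak is 13; 12 < 13, so no feasible schedule stays within the cap.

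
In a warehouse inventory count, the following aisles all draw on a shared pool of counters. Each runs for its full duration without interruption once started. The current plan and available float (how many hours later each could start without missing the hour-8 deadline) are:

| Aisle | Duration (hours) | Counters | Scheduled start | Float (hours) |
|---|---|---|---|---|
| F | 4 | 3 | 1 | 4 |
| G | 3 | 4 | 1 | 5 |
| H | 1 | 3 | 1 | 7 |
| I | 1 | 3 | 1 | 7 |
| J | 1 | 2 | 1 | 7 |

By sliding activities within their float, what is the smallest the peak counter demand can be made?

Early-start (F@1, G@1, H@1, I@1, J@1) gives peak 15: h1:15  h2:7  h3:7  h4:3  h5:0  h6:0  h7:0  h8:0.
Shift G→5, I→2, J→3.
Schedule F@1, G@5, H@1, I@2, J@3: h1:6  h2:6  h3:5  h4:3  h5:4  h6:4  h7:4  h8:0 — peak 6.

6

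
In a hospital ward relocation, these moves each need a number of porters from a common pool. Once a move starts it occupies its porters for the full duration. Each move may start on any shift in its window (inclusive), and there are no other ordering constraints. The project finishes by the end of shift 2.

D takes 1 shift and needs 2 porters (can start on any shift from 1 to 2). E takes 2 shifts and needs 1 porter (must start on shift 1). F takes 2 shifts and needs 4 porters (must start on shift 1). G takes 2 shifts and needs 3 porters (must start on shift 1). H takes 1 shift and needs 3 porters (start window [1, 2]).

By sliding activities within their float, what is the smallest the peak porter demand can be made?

Early-start (D@1, E@1, F@1, G@1, H@1) gives peak 13: s1:13  s2:8.
Shift H→2.
Schedule D@1, E@1, F@1, G@1, H@2: s1:10  s2:11 — peak 11.
Total porter-shifts = 21 over 2 shifts ⇒ peak ≥ ⌈21/2⌉ = 11, so 11 is optimal.

11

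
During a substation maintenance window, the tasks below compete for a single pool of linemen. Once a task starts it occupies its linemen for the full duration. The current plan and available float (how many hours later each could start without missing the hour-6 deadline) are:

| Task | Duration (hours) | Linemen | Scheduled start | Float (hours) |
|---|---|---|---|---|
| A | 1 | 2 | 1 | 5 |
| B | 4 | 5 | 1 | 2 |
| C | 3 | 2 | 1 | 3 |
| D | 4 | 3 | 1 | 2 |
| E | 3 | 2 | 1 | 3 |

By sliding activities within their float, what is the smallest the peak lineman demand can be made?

Early-start (A@1, B@1, C@1, D@1, E@1) gives peak 14: h1:14  h2:12  h3:12  h4:8  h5:0  h6:0.
Shift D→2, E→4.
Schedule A@1, B@1, C@1, D@2, E@4: h1:9  h2:10  h3:10  h4:10  h5:5  h6:2 — peak 10.

10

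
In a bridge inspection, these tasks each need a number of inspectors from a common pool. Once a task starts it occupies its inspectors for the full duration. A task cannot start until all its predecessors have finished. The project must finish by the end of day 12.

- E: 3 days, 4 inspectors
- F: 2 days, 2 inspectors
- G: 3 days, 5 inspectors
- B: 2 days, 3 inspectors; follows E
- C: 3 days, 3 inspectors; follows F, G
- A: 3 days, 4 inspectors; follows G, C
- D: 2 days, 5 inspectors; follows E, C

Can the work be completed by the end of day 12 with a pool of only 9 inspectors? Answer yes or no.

yes

Schedule E@4, F@1, G@1, B@7, C@4, A@7, D@10: d1:7  d2:7  d3:5  d4:7  d5:7  d6:7  d7:7  d8:7  d9:4  d10:5  d11:5  d12:0 — peak 7 ≤ 9.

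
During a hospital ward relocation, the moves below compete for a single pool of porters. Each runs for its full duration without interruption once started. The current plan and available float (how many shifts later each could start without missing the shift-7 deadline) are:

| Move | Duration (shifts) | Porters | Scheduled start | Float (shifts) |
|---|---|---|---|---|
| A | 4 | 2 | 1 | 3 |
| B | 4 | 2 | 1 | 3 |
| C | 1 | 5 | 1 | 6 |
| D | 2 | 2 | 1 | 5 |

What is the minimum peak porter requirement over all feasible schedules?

5

Early-start (A@1, B@1, C@1, D@1) gives peak 11: s1:11  s2:6  s3:4  s4:4  s5:0  s6:0  s7:0.
Shift C→5, D→6.
Schedule A@1, B@1, C@5, D@6: s1:4  s2:4  s3:4  s4:4  s5:5  s6:2  s7:2 — peak 5.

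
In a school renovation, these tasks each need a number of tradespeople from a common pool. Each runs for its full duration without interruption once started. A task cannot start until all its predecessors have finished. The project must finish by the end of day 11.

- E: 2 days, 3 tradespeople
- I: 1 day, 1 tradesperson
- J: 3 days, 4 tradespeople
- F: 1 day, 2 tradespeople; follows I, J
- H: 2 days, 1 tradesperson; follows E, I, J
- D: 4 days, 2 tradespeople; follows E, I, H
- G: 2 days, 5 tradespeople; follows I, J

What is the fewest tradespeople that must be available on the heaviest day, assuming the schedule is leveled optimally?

6

Early-start (E@1, I@1, J@1, F@4, H@4, D@6, G@4) gives peak 8: d1:8  d2:7  d3:4  d4:8  d5:6  d6:2  d7:2  d8:2  d9:2  d10:0  d11:0.
Shift J→3, F→8, H→6, D→8, G→6.
Schedule E@1, I@1, J@3, F@8, H@6, D@8, G@6: d1:4  d2:3  d3:4  d4:4  d5:4  d6:6  d7:6  d8:4  d9:2  d10:2  d11:2 — peak 6.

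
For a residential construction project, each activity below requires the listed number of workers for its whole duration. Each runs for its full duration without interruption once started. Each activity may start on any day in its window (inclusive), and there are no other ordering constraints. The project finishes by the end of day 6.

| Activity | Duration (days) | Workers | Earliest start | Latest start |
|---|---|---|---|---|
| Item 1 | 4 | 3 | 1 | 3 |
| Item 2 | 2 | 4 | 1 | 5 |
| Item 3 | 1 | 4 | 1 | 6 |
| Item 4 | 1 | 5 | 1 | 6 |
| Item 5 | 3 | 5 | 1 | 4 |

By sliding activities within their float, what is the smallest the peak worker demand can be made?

Early-start (Item 1@1, Item 2@1, Item 3@1, Item 4@1, Item 5@1) gives peak 21: d1:21  d2:12  d3:8  d4:3  d5:0  d6:0.
Shift Item 2→4, Item 3→5, Item 4→6.
Schedule Item 1@1, Item 2@4, Item 3@5, Item 4@6, Item 5@1: d1:8  d2:8  d3:8  d4:7  d5:8  d6:5 — peak 8.
Total worker-days = 44 over 6 days ⇒ peak ≥ ⌈44/6⌉ = 8, so 8 is optimal.

8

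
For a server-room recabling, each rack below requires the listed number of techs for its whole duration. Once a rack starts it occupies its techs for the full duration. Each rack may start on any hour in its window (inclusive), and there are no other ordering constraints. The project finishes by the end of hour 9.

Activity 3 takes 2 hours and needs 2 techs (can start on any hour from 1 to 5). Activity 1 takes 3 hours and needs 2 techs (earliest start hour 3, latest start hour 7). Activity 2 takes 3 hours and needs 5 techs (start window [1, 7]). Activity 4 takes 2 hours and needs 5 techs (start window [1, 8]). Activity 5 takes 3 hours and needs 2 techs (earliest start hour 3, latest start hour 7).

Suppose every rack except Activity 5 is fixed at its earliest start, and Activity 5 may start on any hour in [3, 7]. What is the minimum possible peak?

12

Activity 5@3: h1:12  h2:12  h3:9  h4:4  h5:4  h6:0  h7:0  h8:0  h9:0 → peak 12
Activity 5@4: h1:12  h2:12  h3:7  h4:4  h5:4  h6:2  h7:0  h8:0  h9:0 → peak 12
Activity 5@5: h1:12  h2:12  h3:7  h4:2  h5:4  h6:2  h7:2  h8:0  h9:0 → peak 12
Activity 5@6: h1:12  h2:12  h3:7  h4:2  h5:2  h6:2  h7:2  h8:2  h9:0 → peak 12
Activity 5@7: h1:12  h2:12  h3:7  h4:2  h5:2  h6:0  h7:2  h8:2  h9:2 → peak 12
Best is Activity 5@3, peak 12.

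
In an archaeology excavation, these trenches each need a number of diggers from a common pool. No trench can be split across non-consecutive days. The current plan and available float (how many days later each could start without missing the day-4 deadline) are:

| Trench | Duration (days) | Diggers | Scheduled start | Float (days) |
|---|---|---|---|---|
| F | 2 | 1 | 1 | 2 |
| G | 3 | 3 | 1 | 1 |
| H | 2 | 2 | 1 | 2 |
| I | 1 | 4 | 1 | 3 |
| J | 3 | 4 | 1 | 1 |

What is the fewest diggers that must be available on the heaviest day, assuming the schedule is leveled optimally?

9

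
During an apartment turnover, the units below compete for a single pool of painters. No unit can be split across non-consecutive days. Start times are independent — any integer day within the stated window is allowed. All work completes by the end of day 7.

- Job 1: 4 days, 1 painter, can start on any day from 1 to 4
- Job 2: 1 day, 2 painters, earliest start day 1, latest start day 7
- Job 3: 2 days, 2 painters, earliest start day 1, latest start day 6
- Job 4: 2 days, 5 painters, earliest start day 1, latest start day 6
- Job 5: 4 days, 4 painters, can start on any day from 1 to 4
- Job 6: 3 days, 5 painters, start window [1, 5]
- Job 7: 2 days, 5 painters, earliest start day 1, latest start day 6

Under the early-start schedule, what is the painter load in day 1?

24

At early start, day 1 has: Job 1, Job 2, Job 3, Job 4, Job 5, Job 6, Job 7.
Demand: 1 + 2 + 2 + 5 + 4 + 5 + 5 = 24.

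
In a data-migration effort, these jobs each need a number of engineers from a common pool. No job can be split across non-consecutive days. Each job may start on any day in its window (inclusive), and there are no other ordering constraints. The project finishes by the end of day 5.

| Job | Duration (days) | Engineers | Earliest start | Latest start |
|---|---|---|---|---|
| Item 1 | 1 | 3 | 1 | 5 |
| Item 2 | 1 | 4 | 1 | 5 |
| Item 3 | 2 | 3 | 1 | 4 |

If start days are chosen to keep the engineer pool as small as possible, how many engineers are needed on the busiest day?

Early-start (Item 1@1, Item 2@1, Item 3@1) gives peak 10: d1:10  d2:3  d3:0  d4:0  d5:0.
Shift Item 2→2, Item 3→3.
Schedule Item 1@1, Item 2@2, Item 3@3: d1:3  d2:4  d3:3  d4:3  d5:0 — peak 4.

4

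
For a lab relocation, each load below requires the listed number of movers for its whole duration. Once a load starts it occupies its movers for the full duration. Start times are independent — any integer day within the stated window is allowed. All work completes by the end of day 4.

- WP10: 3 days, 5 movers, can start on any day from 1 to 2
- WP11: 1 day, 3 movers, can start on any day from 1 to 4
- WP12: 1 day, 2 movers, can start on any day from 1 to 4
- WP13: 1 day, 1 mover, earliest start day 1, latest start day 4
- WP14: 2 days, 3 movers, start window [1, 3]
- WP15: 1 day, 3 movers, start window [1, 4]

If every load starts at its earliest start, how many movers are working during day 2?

8

At early start, day 2 has: WP10, WP14.
Demand: 5 + 3 = 8.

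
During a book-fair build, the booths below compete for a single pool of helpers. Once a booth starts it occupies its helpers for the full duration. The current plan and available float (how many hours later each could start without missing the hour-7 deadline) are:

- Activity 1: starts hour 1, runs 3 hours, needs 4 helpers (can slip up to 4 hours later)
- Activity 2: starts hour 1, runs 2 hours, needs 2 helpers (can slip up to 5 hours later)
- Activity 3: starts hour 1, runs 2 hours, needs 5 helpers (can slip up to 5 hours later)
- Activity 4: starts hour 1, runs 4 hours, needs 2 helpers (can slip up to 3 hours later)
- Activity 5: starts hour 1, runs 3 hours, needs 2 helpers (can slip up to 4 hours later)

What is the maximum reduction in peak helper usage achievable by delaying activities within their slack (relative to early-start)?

Early-start peak: h1:15  h2:15  h3:8  h4:2  h5:0  h6:0  h7:0 ⇒ 15.
Leveled (Activity 1@1, Activity 2@1, Activity 3@6, Activity 4@4, Activity 5@3): h1:6  h2:6  h3:6  h4:4  h5:4  h6:7  h7:7 ⇒ 7.
Reduction 15 − 7 = 8.

8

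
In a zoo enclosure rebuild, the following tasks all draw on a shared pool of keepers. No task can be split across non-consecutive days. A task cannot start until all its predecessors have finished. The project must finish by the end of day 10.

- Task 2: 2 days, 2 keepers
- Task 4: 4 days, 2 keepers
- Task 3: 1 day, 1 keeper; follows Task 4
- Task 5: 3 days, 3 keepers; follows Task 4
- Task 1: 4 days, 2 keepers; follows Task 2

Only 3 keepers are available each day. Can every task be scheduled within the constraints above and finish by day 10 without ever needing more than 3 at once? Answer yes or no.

The minimum achievable peak is 4; 3 < 4, so no feasible schedule stays within the cap.

no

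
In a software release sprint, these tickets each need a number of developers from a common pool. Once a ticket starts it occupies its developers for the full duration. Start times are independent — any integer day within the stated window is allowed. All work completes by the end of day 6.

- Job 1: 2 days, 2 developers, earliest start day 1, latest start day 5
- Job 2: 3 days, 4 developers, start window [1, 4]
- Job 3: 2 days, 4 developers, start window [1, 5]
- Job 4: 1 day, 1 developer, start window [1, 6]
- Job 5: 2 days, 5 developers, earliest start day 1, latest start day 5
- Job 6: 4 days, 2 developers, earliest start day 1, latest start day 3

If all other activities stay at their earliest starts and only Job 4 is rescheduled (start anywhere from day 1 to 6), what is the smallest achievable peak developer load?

Job 4@1: d1:18  d2:17  d3:6  d4:2  d5:0  d6:0 → peak 18
Job 4@2: d1:17  d2:18  d3:6  d4:2  d5:0  d6:0 → peak 18
Job 4@3: d1:17  d2:17  d3:7  d4:2  d5:0  d6:0 → peak 17
Job 4@4: d1:17  d2:17  d3:6  d4:3  d5:0  d6:0 → peak 17
Job 4@5: d1:17  d2:17  d3:6  d4:2  d5:1  d6:0 → peak 17
Job 4@6: d1:17  d2:17  d3:6  d4:2  d5:0  d6:1 → peak 17
Best is Job 4@3, peak 17.

17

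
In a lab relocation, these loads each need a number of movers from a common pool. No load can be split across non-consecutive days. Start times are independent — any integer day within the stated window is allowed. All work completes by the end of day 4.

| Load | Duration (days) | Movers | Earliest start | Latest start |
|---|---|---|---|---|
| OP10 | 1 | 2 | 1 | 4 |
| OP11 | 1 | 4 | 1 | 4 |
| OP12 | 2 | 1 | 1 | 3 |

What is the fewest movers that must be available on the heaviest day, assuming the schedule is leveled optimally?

Early-start (OP10@1, OP11@1, OP12@1) gives peak 7: d1:7  d2:1  d3:0  d4:0.
Shift OP11→2, OP12→3.
Schedule OP10@1, OP11@2, OP12@3: d1:2  d2:4  d3:1  d4:1 — peak 4.

4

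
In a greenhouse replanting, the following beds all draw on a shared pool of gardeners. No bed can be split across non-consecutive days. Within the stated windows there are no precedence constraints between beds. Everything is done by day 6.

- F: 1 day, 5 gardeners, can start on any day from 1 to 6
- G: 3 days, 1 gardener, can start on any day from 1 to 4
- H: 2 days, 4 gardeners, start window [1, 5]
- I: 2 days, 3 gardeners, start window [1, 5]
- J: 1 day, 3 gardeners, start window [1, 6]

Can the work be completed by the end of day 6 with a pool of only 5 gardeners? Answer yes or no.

yes

Schedule F@1, G@2, H@2, I@4, J@6: d1:5  d2:5  d3:5  d4:4  d5:3  d6:3 — peak 5 ≤ 5.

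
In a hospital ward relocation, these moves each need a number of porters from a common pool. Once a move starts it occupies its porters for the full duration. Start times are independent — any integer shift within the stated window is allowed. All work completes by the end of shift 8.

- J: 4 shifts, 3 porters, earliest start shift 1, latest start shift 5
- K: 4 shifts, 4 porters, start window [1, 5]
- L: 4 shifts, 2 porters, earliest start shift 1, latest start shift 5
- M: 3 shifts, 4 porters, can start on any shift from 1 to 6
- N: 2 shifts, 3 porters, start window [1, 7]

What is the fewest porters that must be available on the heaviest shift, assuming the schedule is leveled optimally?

Early-start (J@1, K@1, L@1, M@1, N@1) gives peak 16: s1:16  s2:16  s3:13  s4:9  s5:0  s6:0  s7:0  s8:0.
Shift K→5, M→5.
Schedule J@1, K@5, L@1, M@5, N@1: s1:8  s2:8  s3:5  s4:5  s5:8  s6:8  s7:8  s8:4 — peak 8.

8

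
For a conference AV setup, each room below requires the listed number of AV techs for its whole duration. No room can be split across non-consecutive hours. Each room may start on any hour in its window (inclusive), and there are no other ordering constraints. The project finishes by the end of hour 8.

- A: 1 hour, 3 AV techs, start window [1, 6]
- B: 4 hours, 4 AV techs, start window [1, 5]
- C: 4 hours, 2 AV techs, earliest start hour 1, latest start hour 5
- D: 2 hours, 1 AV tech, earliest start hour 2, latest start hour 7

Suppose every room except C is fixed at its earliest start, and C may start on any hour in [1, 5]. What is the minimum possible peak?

7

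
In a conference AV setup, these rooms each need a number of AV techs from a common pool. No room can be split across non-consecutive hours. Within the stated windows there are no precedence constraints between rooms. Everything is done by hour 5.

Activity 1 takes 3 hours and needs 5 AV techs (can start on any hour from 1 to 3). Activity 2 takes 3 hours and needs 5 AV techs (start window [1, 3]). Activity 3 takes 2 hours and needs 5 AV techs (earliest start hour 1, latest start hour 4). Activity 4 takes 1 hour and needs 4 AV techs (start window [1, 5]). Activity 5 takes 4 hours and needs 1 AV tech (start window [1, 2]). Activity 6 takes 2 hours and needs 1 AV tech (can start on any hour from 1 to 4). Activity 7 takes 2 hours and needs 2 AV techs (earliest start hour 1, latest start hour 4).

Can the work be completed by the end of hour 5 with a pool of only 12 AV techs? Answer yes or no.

yes

Schedule Activity 1@1, Activity 2@1, Activity 3@4, Activity 4@4, Activity 5@1, Activity 6@1, Activity 7@4: h1:12  h2:12  h3:11  h4:12  h5:7 — peak 12 ≤ 12.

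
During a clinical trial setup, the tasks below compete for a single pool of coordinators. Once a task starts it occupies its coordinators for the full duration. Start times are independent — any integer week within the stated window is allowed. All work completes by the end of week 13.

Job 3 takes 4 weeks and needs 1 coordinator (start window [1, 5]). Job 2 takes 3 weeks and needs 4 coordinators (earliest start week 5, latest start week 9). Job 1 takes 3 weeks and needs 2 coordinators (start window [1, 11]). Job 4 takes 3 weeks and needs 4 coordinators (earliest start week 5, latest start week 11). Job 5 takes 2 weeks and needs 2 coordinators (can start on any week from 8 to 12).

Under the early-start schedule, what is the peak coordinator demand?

8

Early-start schedule: Job 3@1, Job 2@5, Job 1@1, Job 4@5, Job 5@8.
Load per week: week 1: 3, week 2: 3, week 3: 3, week 4: 1, week 5: 8, week 6: 8, week 7: 8, week 8: 2, week 9: 2, week 10: 0, week 11: 0, week 12: 0, week 13: 0.
Peak is 8.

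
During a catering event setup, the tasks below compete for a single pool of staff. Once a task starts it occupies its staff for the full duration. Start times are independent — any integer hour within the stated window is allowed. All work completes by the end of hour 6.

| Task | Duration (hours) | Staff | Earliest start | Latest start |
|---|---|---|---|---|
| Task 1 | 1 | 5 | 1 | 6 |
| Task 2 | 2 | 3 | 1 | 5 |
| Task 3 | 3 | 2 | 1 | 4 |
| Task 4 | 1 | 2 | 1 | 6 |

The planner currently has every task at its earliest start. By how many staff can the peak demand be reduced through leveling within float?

Early-start peak: h1:12  h2:5  h3:2  h4:0  h5:0  h6:0 ⇒ 12.
Leveled (Task 1@1, Task 2@2, Task 3@2, Task 4@4): h1:5  h2:5  h3:5  h4:4  h5:0  h6:0 ⇒ 5.
Reduction 12 − 5 = 7.

7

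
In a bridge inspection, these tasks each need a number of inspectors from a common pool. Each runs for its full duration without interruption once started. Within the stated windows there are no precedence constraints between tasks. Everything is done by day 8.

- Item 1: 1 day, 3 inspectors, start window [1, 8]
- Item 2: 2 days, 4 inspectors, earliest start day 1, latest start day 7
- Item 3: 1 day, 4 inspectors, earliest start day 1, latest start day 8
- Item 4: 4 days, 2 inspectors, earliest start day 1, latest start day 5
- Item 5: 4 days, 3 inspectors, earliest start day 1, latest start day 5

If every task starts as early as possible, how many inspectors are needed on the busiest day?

Early-start schedule: Item 1@1, Item 2@1, Item 3@1, Item 4@1, Item 5@1.
Load per day: day 1: 16, day 2: 9, day 3: 5, day 4: 5, day 5: 0, day 6: 0, day 7: 0, day 8: 0.
Peak is 16.

16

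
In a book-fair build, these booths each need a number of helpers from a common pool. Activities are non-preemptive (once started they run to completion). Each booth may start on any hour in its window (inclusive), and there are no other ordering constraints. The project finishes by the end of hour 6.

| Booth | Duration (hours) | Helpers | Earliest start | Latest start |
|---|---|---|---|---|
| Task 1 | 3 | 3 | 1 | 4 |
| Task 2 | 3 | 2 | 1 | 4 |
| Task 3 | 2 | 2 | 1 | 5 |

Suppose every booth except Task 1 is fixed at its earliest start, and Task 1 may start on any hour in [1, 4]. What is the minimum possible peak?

4

Task 1@1: h1:7  h2:7  h3:5  h4:0  h5:0  h6:0 → peak 7
Task 1@2: h1:4  h2:7  h3:5  h4:3  h5:0  h6:0 → peak 7
Task 1@3: h1:4  h2:4  h3:5  h4:3  h5:3  h6:0 → peak 5
Task 1@4: h1:4  h2:4  h3:2  h4:3  h5:3  h6:3 → peak 4
Best is Task 1@4, peak 4.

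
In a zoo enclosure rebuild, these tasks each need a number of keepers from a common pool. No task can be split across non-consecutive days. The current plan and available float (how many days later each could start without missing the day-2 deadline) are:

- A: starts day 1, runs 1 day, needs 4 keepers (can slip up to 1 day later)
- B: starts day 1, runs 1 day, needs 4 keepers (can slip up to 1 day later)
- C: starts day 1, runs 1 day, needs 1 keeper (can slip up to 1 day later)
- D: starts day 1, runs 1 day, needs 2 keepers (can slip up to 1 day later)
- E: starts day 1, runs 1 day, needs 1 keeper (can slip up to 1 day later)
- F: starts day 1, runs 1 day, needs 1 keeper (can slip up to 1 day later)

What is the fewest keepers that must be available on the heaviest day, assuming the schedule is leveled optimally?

Early-start (A@1, B@1, C@1, D@1, E@1, F@1) gives peak 13: d1:13  d2:0.
Shift B→2, E→2, F→2.
Schedule A@1, B@2, C@1, D@1, E@2, F@2: d1:7  d2:6 — peak 7.
Total keeper-days = 13 over 2 days ⇒ peak ≥ ⌈13/2⌉ = 7, so 7 is optimal.

7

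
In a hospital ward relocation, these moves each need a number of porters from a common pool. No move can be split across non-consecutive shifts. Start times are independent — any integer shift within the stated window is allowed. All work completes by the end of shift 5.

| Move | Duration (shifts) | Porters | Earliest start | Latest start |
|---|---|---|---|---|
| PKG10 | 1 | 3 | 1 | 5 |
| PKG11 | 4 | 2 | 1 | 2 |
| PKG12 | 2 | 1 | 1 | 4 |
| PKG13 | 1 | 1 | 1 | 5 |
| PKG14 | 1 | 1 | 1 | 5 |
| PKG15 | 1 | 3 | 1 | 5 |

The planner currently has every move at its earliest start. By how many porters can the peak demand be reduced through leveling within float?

Early-start peak: s1:11  s2:3  s3:2  s4:2  s5:0 ⇒ 11.
Leveled (PKG10@1, PKG11@1, PKG12@2, PKG13@2, PKG14@2, PKG15@4): s1:5  s2:5  s3:3  s4:5  s5:0 ⇒ 5.
Reduction 11 − 5 = 6.

6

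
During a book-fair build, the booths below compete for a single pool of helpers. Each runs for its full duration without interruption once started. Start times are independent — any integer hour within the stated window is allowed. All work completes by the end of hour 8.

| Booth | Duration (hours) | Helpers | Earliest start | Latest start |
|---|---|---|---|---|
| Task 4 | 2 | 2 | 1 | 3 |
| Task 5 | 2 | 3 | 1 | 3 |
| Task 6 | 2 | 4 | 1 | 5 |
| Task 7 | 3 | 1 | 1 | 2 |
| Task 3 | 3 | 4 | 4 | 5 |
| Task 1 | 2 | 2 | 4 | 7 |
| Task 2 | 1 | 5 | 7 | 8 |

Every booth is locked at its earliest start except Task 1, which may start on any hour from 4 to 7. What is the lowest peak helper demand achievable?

10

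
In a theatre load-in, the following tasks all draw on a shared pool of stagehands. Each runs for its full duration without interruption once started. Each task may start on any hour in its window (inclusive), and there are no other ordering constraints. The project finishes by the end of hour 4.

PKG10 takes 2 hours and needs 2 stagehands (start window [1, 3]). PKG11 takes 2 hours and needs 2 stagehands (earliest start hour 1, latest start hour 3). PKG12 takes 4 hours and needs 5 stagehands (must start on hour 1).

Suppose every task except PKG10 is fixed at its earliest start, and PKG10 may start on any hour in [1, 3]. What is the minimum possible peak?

7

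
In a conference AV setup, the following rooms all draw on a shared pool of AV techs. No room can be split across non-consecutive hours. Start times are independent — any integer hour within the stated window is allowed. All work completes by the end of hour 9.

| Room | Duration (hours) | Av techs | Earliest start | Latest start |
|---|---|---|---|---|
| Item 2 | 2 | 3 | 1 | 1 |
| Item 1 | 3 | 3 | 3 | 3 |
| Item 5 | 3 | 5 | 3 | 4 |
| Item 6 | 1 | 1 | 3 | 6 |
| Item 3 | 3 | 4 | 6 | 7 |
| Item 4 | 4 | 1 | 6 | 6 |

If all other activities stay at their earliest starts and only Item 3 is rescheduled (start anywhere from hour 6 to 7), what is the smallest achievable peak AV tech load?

Item 3@6: h1:3  h2:3  h3:9  h4:8  h5:8  h6:5  h7:5  h8:5  h9:1 → peak 9
Item 3@7: h1:3  h2:3  h3:9  h4:8  h5:8  h6:1  h7:5  h8:5  h9:5 → peak 9
Best is Item 3@6, peak 9.

9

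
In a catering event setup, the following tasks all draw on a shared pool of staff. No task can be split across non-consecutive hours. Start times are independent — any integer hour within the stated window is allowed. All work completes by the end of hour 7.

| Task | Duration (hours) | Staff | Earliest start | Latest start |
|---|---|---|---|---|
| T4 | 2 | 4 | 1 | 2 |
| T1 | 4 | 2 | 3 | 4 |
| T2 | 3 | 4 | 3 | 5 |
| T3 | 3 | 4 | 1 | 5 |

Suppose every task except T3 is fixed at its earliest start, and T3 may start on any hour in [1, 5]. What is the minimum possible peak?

T3@1: h1:8  h2:8  h3:10  h4:6  h5:6  h6:2  h7:0 → peak 10
T3@2: h1:4  h2:8  h3:10  h4:10  h5:6  h6:2  h7:0 → peak 10
T3@3: h1:4  h2:4  h3:10  h4:10  h5:10  h6:2  h7:0 → peak 10
T3@4: h1:4  h2:4  h3:6  h4:10  h5:10  h6:6  h7:0 → peak 10
T3@5: h1:4  h2:4  h3:6  h4:6  h5:10  h6:6  h7:4 → peak 10
Best is T3@1, peak 10.

10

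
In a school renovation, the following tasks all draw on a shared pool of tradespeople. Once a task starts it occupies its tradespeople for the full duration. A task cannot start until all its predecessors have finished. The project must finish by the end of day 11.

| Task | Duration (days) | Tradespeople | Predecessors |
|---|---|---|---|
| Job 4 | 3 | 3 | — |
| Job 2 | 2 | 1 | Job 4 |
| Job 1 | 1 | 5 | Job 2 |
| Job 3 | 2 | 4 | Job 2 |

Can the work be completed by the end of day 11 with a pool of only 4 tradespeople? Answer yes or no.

The minimum achievable peak is 5; 4 < 5, so no feasible schedule stays within the cap.

no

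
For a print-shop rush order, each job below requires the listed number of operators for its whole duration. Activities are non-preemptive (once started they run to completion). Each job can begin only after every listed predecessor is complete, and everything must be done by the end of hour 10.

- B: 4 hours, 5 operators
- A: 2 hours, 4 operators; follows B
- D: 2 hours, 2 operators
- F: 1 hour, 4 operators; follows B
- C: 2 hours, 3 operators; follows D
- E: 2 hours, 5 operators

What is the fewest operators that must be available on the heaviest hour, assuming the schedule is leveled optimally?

7

Early-start (B@1, A@5, D@1, F@5, C@3, E@1) gives peak 12: h1:12  h2:12  h3:8  h4:8  h5:8  h6:4  h7:0  h8:0  h9:0  h10:0.
Shift F→7, C→5, E→8.
Schedule B@1, A@5, D@1, F@7, C@5, E@8: h1:7  h2:7  h3:5  h4:5  h5:7  h6:7  h7:4  h8:5  h9:5  h10:0 — peak 7.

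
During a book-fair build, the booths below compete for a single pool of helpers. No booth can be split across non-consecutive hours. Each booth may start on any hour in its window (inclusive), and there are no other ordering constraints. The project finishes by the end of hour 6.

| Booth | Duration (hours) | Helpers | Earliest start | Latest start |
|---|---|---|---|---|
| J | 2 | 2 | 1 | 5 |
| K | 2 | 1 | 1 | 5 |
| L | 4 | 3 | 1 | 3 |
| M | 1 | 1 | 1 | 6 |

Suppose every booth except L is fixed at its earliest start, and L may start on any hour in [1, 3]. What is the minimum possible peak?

L@1: h1:7  h2:6  h3:3  h4:3  h5:0  h6:0 → peak 7
L@2: h1:4  h2:6  h3:3  h4:3  h5:3  h6:0 → peak 6
L@3: h1:4  h2:3  h3:3  h4:3  h5:3  h6:3 → peak 4
Best is L@3, peak 4.

4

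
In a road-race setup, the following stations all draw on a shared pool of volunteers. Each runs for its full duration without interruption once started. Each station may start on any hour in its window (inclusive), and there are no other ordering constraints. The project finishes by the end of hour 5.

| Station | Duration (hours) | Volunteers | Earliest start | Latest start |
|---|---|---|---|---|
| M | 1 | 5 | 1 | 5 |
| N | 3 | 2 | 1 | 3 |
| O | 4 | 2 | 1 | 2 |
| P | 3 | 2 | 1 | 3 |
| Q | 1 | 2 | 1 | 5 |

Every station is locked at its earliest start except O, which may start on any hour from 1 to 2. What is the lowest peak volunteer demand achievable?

11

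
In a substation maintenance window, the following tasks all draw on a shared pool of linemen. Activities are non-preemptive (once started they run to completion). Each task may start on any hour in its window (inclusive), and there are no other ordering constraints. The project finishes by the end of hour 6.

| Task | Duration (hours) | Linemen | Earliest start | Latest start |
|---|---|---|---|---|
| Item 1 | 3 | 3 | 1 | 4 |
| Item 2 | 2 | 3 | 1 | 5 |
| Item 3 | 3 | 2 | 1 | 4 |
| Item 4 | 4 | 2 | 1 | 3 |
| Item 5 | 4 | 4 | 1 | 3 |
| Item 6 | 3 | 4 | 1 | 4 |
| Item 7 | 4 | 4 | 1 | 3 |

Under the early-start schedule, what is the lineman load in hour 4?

At early start, hour 4 has: Item 4, Item 5, Item 7.
Demand: 2 + 4 + 4 = 10.

10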